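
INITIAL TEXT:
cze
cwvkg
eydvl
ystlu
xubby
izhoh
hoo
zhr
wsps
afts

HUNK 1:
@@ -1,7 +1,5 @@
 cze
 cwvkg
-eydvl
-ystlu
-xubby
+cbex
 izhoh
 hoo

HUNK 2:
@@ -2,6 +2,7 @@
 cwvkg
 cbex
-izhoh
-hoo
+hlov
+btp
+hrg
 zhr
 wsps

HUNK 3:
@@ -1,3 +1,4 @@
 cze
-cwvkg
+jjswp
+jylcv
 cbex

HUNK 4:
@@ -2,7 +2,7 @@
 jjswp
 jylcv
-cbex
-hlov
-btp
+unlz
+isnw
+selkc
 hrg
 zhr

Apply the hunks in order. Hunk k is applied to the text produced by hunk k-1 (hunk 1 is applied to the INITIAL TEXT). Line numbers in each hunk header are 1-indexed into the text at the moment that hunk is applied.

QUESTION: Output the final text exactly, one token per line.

Hunk 1: at line 1 remove [eydvl,ystlu,xubby] add [cbex] -> 8 lines: cze cwvkg cbex izhoh hoo zhr wsps afts
Hunk 2: at line 2 remove [izhoh,hoo] add [hlov,btp,hrg] -> 9 lines: cze cwvkg cbex hlov btp hrg zhr wsps afts
Hunk 3: at line 1 remove [cwvkg] add [jjswp,jylcv] -> 10 lines: cze jjswp jylcv cbex hlov btp hrg zhr wsps afts
Hunk 4: at line 2 remove [cbex,hlov,btp] add [unlz,isnw,selkc] -> 10 lines: cze jjswp jylcv unlz isnw selkc hrg zhr wsps afts

Answer: cze
jjswp
jylcv
unlz
isnw
selkc
hrg
zhr
wsps
afts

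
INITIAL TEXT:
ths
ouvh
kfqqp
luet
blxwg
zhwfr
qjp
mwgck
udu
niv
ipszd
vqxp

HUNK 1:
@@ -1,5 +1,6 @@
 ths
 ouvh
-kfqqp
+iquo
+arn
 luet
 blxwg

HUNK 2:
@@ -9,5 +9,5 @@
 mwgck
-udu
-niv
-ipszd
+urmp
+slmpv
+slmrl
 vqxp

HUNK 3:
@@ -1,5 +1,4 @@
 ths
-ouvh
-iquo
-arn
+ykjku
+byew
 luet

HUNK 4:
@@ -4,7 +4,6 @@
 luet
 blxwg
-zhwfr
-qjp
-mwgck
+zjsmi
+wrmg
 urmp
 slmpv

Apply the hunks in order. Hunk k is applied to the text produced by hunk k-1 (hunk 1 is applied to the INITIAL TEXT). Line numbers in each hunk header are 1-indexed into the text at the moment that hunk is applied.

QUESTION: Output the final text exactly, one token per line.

Answer: ths
ykjku
byew
luet
blxwg
zjsmi
wrmg
urmp
slmpv
slmrl
vqxp

Derivation:
Hunk 1: at line 1 remove [kfqqp] add [iquo,arn] -> 13 lines: ths ouvh iquo arn luet blxwg zhwfr qjp mwgck udu niv ipszd vqxp
Hunk 2: at line 9 remove [udu,niv,ipszd] add [urmp,slmpv,slmrl] -> 13 lines: ths ouvh iquo arn luet blxwg zhwfr qjp mwgck urmp slmpv slmrl vqxp
Hunk 3: at line 1 remove [ouvh,iquo,arn] add [ykjku,byew] -> 12 lines: ths ykjku byew luet blxwg zhwfr qjp mwgck urmp slmpv slmrl vqxp
Hunk 4: at line 4 remove [zhwfr,qjp,mwgck] add [zjsmi,wrmg] -> 11 lines: ths ykjku byew luet blxwg zjsmi wrmg urmp slmpv slmrl vqxp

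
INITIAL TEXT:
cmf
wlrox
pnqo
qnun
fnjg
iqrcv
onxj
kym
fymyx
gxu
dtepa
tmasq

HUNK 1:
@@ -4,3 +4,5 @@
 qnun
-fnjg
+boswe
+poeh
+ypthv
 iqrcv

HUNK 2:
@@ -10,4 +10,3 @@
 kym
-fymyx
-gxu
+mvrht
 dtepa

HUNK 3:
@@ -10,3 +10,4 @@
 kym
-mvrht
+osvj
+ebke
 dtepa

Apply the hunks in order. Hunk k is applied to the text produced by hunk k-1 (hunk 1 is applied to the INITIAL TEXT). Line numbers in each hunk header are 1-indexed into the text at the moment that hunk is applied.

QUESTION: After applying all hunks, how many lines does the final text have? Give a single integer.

Answer: 14

Derivation:
Hunk 1: at line 4 remove [fnjg] add [boswe,poeh,ypthv] -> 14 lines: cmf wlrox pnqo qnun boswe poeh ypthv iqrcv onxj kym fymyx gxu dtepa tmasq
Hunk 2: at line 10 remove [fymyx,gxu] add [mvrht] -> 13 lines: cmf wlrox pnqo qnun boswe poeh ypthv iqrcv onxj kym mvrht dtepa tmasq
Hunk 3: at line 10 remove [mvrht] add [osvj,ebke] -> 14 lines: cmf wlrox pnqo qnun boswe poeh ypthv iqrcv onxj kym osvj ebke dtepa tmasq
Final line count: 14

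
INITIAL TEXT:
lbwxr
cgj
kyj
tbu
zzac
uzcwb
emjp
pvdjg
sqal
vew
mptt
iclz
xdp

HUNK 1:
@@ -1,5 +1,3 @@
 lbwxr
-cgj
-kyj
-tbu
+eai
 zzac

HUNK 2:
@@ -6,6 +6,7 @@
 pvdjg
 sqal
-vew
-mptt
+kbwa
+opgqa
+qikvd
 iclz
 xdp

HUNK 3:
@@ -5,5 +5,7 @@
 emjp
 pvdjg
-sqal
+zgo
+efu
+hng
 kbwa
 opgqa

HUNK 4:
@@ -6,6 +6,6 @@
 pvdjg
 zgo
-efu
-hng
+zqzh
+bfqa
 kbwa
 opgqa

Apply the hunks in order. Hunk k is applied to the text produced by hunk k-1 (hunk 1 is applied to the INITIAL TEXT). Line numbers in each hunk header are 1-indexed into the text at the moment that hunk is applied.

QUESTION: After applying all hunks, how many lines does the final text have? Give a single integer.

Hunk 1: at line 1 remove [cgj,kyj,tbu] add [eai] -> 11 lines: lbwxr eai zzac uzcwb emjp pvdjg sqal vew mptt iclz xdp
Hunk 2: at line 6 remove [vew,mptt] add [kbwa,opgqa,qikvd] -> 12 lines: lbwxr eai zzac uzcwb emjp pvdjg sqal kbwa opgqa qikvd iclz xdp
Hunk 3: at line 5 remove [sqal] add [zgo,efu,hng] -> 14 lines: lbwxr eai zzac uzcwb emjp pvdjg zgo efu hng kbwa opgqa qikvd iclz xdp
Hunk 4: at line 6 remove [efu,hng] add [zqzh,bfqa] -> 14 lines: lbwxr eai zzac uzcwb emjp pvdjg zgo zqzh bfqa kbwa opgqa qikvd iclz xdp
Final line count: 14

Answer: 14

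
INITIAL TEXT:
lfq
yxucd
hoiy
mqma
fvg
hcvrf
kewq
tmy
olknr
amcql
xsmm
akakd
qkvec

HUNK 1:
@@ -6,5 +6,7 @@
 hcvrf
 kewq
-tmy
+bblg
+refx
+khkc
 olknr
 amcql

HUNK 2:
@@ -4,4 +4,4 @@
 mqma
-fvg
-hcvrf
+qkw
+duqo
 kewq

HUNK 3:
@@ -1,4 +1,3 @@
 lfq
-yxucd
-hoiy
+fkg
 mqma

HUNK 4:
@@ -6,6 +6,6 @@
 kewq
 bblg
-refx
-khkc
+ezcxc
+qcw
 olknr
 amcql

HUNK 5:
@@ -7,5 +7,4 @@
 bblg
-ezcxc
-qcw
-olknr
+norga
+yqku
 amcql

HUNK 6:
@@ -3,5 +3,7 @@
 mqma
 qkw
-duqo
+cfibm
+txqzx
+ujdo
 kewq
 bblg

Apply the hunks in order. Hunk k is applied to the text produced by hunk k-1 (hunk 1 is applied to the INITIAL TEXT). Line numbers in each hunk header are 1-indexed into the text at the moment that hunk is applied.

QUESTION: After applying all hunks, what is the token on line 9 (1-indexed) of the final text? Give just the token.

Hunk 1: at line 6 remove [tmy] add [bblg,refx,khkc] -> 15 lines: lfq yxucd hoiy mqma fvg hcvrf kewq bblg refx khkc olknr amcql xsmm akakd qkvec
Hunk 2: at line 4 remove [fvg,hcvrf] add [qkw,duqo] -> 15 lines: lfq yxucd hoiy mqma qkw duqo kewq bblg refx khkc olknr amcql xsmm akakd qkvec
Hunk 3: at line 1 remove [yxucd,hoiy] add [fkg] -> 14 lines: lfq fkg mqma qkw duqo kewq bblg refx khkc olknr amcql xsmm akakd qkvec
Hunk 4: at line 6 remove [refx,khkc] add [ezcxc,qcw] -> 14 lines: lfq fkg mqma qkw duqo kewq bblg ezcxc qcw olknr amcql xsmm akakd qkvec
Hunk 5: at line 7 remove [ezcxc,qcw,olknr] add [norga,yqku] -> 13 lines: lfq fkg mqma qkw duqo kewq bblg norga yqku amcql xsmm akakd qkvec
Hunk 6: at line 3 remove [duqo] add [cfibm,txqzx,ujdo] -> 15 lines: lfq fkg mqma qkw cfibm txqzx ujdo kewq bblg norga yqku amcql xsmm akakd qkvec
Final line 9: bblg

Answer: bblg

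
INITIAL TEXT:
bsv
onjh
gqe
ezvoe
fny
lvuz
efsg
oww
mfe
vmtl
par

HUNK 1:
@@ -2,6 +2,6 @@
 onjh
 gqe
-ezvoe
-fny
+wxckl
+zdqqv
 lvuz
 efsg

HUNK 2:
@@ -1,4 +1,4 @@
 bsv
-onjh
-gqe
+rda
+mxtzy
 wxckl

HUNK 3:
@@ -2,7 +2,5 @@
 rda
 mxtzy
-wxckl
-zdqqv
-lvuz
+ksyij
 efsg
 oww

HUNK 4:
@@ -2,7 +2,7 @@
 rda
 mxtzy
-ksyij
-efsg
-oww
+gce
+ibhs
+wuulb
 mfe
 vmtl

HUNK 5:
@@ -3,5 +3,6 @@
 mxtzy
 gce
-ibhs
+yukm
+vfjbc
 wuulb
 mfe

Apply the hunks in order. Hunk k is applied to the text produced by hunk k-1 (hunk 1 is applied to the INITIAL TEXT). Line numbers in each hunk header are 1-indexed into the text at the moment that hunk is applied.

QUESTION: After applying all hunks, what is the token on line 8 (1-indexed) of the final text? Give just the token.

Hunk 1: at line 2 remove [ezvoe,fny] add [wxckl,zdqqv] -> 11 lines: bsv onjh gqe wxckl zdqqv lvuz efsg oww mfe vmtl par
Hunk 2: at line 1 remove [onjh,gqe] add [rda,mxtzy] -> 11 lines: bsv rda mxtzy wxckl zdqqv lvuz efsg oww mfe vmtl par
Hunk 3: at line 2 remove [wxckl,zdqqv,lvuz] add [ksyij] -> 9 lines: bsv rda mxtzy ksyij efsg oww mfe vmtl par
Hunk 4: at line 2 remove [ksyij,efsg,oww] add [gce,ibhs,wuulb] -> 9 lines: bsv rda mxtzy gce ibhs wuulb mfe vmtl par
Hunk 5: at line 3 remove [ibhs] add [yukm,vfjbc] -> 10 lines: bsv rda mxtzy gce yukm vfjbc wuulb mfe vmtl par
Final line 8: mfe

Answer: mfe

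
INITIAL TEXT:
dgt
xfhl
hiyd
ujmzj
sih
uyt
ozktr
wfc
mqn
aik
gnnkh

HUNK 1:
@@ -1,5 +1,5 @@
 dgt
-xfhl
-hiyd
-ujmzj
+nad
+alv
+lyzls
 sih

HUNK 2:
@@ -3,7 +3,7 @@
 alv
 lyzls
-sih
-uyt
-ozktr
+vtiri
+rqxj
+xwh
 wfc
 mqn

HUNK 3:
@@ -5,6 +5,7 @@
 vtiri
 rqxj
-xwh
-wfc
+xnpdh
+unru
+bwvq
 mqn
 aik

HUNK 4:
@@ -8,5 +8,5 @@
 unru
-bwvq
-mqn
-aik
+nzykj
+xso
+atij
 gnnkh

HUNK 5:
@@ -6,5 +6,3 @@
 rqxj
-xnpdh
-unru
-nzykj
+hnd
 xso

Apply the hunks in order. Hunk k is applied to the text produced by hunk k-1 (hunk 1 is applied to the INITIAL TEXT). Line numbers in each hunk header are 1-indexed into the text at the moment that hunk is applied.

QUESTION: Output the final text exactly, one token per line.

Answer: dgt
nad
alv
lyzls
vtiri
rqxj
hnd
xso
atij
gnnkh

Derivation:
Hunk 1: at line 1 remove [xfhl,hiyd,ujmzj] add [nad,alv,lyzls] -> 11 lines: dgt nad alv lyzls sih uyt ozktr wfc mqn aik gnnkh
Hunk 2: at line 3 remove [sih,uyt,ozktr] add [vtiri,rqxj,xwh] -> 11 lines: dgt nad alv lyzls vtiri rqxj xwh wfc mqn aik gnnkh
Hunk 3: at line 5 remove [xwh,wfc] add [xnpdh,unru,bwvq] -> 12 lines: dgt nad alv lyzls vtiri rqxj xnpdh unru bwvq mqn aik gnnkh
Hunk 4: at line 8 remove [bwvq,mqn,aik] add [nzykj,xso,atij] -> 12 lines: dgt nad alv lyzls vtiri rqxj xnpdh unru nzykj xso atij gnnkh
Hunk 5: at line 6 remove [xnpdh,unru,nzykj] add [hnd] -> 10 lines: dgt nad alv lyzls vtiri rqxj hnd xso atij gnnkh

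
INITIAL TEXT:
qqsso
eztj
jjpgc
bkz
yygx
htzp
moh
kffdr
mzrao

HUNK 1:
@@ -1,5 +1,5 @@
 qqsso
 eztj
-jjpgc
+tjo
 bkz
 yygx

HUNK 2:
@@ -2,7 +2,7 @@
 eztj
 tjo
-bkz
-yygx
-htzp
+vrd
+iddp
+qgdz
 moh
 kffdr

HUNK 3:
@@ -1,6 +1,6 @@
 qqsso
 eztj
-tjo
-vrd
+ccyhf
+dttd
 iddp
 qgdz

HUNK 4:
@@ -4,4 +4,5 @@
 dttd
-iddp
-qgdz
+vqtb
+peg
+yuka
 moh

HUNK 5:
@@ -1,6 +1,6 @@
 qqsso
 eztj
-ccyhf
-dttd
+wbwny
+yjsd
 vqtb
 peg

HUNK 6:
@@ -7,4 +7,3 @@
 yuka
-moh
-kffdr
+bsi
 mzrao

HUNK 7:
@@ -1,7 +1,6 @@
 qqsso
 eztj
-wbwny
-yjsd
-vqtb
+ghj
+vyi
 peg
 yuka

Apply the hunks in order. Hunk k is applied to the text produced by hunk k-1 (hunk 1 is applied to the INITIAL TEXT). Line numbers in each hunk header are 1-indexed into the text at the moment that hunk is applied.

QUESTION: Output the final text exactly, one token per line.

Answer: qqsso
eztj
ghj
vyi
peg
yuka
bsi
mzrao

Derivation:
Hunk 1: at line 1 remove [jjpgc] add [tjo] -> 9 lines: qqsso eztj tjo bkz yygx htzp moh kffdr mzrao
Hunk 2: at line 2 remove [bkz,yygx,htzp] add [vrd,iddp,qgdz] -> 9 lines: qqsso eztj tjo vrd iddp qgdz moh kffdr mzrao
Hunk 3: at line 1 remove [tjo,vrd] add [ccyhf,dttd] -> 9 lines: qqsso eztj ccyhf dttd iddp qgdz moh kffdr mzrao
Hunk 4: at line 4 remove [iddp,qgdz] add [vqtb,peg,yuka] -> 10 lines: qqsso eztj ccyhf dttd vqtb peg yuka moh kffdr mzrao
Hunk 5: at line 1 remove [ccyhf,dttd] add [wbwny,yjsd] -> 10 lines: qqsso eztj wbwny yjsd vqtb peg yuka moh kffdr mzrao
Hunk 6: at line 7 remove [moh,kffdr] add [bsi] -> 9 lines: qqsso eztj wbwny yjsd vqtb peg yuka bsi mzrao
Hunk 7: at line 1 remove [wbwny,yjsd,vqtb] add [ghj,vyi] -> 8 lines: qqsso eztj ghj vyi peg yuka bsi mzrao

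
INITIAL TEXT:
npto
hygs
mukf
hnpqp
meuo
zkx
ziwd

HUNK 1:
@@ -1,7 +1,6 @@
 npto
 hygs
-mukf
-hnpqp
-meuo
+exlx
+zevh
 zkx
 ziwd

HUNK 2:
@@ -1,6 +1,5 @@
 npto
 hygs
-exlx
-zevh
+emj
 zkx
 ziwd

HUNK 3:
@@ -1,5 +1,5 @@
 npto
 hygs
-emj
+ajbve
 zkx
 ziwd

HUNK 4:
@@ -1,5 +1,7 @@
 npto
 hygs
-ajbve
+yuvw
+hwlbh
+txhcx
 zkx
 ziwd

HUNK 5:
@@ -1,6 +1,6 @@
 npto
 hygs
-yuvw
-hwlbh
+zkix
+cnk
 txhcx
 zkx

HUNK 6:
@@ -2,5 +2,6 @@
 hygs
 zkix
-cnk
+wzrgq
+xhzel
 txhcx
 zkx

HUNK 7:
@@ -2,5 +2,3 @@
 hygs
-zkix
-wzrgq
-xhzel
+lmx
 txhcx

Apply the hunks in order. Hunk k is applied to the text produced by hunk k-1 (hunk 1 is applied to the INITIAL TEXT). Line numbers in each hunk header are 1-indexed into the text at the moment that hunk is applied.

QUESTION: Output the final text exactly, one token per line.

Answer: npto
hygs
lmx
txhcx
zkx
ziwd

Derivation:
Hunk 1: at line 1 remove [mukf,hnpqp,meuo] add [exlx,zevh] -> 6 lines: npto hygs exlx zevh zkx ziwd
Hunk 2: at line 1 remove [exlx,zevh] add [emj] -> 5 lines: npto hygs emj zkx ziwd
Hunk 3: at line 1 remove [emj] add [ajbve] -> 5 lines: npto hygs ajbve zkx ziwd
Hunk 4: at line 1 remove [ajbve] add [yuvw,hwlbh,txhcx] -> 7 lines: npto hygs yuvw hwlbh txhcx zkx ziwd
Hunk 5: at line 1 remove [yuvw,hwlbh] add [zkix,cnk] -> 7 lines: npto hygs zkix cnk txhcx zkx ziwd
Hunk 6: at line 2 remove [cnk] add [wzrgq,xhzel] -> 8 lines: npto hygs zkix wzrgq xhzel txhcx zkx ziwd
Hunk 7: at line 2 remove [zkix,wzrgq,xhzel] add [lmx] -> 6 lines: npto hygs lmx txhcx zkx ziwd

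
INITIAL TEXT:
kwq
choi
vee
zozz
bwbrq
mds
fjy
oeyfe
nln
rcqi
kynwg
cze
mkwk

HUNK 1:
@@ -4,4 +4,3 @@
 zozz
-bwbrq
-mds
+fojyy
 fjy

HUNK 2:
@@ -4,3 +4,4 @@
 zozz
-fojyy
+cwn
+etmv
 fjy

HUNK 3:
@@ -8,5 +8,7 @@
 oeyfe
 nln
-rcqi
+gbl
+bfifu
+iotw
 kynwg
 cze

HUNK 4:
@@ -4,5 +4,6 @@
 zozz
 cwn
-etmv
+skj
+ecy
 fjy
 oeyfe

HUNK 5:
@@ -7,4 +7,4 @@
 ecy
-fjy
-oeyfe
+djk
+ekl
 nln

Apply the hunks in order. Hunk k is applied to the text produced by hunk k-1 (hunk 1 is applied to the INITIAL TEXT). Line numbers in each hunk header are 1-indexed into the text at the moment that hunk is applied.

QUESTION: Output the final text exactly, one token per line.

Answer: kwq
choi
vee
zozz
cwn
skj
ecy
djk
ekl
nln
gbl
bfifu
iotw
kynwg
cze
mkwk

Derivation:
Hunk 1: at line 4 remove [bwbrq,mds] add [fojyy] -> 12 lines: kwq choi vee zozz fojyy fjy oeyfe nln rcqi kynwg cze mkwk
Hunk 2: at line 4 remove [fojyy] add [cwn,etmv] -> 13 lines: kwq choi vee zozz cwn etmv fjy oeyfe nln rcqi kynwg cze mkwk
Hunk 3: at line 8 remove [rcqi] add [gbl,bfifu,iotw] -> 15 lines: kwq choi vee zozz cwn etmv fjy oeyfe nln gbl bfifu iotw kynwg cze mkwk
Hunk 4: at line 4 remove [etmv] add [skj,ecy] -> 16 lines: kwq choi vee zozz cwn skj ecy fjy oeyfe nln gbl bfifu iotw kynwg cze mkwk
Hunk 5: at line 7 remove [fjy,oeyfe] add [djk,ekl] -> 16 lines: kwq choi vee zozz cwn skj ecy djk ekl nln gbl bfifu iotw kynwg cze mkwk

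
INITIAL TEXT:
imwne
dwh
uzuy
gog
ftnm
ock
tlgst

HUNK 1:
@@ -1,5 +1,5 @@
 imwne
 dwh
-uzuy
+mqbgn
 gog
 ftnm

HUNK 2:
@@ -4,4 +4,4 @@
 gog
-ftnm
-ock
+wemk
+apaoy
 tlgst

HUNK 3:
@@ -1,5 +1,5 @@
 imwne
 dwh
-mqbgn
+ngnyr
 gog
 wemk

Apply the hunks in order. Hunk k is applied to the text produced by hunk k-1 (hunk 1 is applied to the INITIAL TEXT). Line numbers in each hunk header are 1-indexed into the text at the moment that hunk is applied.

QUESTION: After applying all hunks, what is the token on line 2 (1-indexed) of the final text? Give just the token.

Hunk 1: at line 1 remove [uzuy] add [mqbgn] -> 7 lines: imwne dwh mqbgn gog ftnm ock tlgst
Hunk 2: at line 4 remove [ftnm,ock] add [wemk,apaoy] -> 7 lines: imwne dwh mqbgn gog wemk apaoy tlgst
Hunk 3: at line 1 remove [mqbgn] add [ngnyr] -> 7 lines: imwne dwh ngnyr gog wemk apaoy tlgst
Final line 2: dwh

Answer: dwh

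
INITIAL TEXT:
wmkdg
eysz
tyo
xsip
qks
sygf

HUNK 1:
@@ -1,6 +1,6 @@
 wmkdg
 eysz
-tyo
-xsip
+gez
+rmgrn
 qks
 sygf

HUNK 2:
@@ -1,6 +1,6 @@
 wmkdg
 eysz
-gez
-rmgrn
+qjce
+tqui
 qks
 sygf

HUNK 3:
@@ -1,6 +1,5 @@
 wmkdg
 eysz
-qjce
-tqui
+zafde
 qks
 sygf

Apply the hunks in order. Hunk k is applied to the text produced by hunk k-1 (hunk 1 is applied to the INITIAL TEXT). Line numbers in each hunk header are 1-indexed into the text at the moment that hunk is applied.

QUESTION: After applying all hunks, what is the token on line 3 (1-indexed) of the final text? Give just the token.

Hunk 1: at line 1 remove [tyo,xsip] add [gez,rmgrn] -> 6 lines: wmkdg eysz gez rmgrn qks sygf
Hunk 2: at line 1 remove [gez,rmgrn] add [qjce,tqui] -> 6 lines: wmkdg eysz qjce tqui qks sygf
Hunk 3: at line 1 remove [qjce,tqui] add [zafde] -> 5 lines: wmkdg eysz zafde qks sygf
Final line 3: zafde

Answer: zafde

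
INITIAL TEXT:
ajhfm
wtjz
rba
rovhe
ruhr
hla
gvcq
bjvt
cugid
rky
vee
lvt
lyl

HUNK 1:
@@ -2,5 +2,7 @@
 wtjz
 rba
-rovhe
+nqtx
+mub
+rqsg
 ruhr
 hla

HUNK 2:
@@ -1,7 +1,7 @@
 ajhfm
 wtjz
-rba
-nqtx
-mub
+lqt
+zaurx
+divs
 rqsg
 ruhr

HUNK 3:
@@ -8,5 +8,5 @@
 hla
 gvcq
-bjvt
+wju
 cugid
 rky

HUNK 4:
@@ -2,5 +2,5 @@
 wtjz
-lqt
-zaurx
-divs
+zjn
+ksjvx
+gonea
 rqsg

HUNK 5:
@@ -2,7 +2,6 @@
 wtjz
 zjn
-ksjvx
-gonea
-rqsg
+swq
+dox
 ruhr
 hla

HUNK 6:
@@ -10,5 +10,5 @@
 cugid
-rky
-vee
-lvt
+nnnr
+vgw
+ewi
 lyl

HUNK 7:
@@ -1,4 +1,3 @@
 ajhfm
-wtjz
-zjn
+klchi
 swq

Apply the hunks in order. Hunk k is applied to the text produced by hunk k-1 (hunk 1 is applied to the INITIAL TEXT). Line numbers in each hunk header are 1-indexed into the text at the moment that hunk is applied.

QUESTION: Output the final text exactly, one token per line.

Answer: ajhfm
klchi
swq
dox
ruhr
hla
gvcq
wju
cugid
nnnr
vgw
ewi
lyl

Derivation:
Hunk 1: at line 2 remove [rovhe] add [nqtx,mub,rqsg] -> 15 lines: ajhfm wtjz rba nqtx mub rqsg ruhr hla gvcq bjvt cugid rky vee lvt lyl
Hunk 2: at line 1 remove [rba,nqtx,mub] add [lqt,zaurx,divs] -> 15 lines: ajhfm wtjz lqt zaurx divs rqsg ruhr hla gvcq bjvt cugid rky vee lvt lyl
Hunk 3: at line 8 remove [bjvt] add [wju] -> 15 lines: ajhfm wtjz lqt zaurx divs rqsg ruhr hla gvcq wju cugid rky vee lvt lyl
Hunk 4: at line 2 remove [lqt,zaurx,divs] add [zjn,ksjvx,gonea] -> 15 lines: ajhfm wtjz zjn ksjvx gonea rqsg ruhr hla gvcq wju cugid rky vee lvt lyl
Hunk 5: at line 2 remove [ksjvx,gonea,rqsg] add [swq,dox] -> 14 lines: ajhfm wtjz zjn swq dox ruhr hla gvcq wju cugid rky vee lvt lyl
Hunk 6: at line 10 remove [rky,vee,lvt] add [nnnr,vgw,ewi] -> 14 lines: ajhfm wtjz zjn swq dox ruhr hla gvcq wju cugid nnnr vgw ewi lyl
Hunk 7: at line 1 remove [wtjz,zjn] add [klchi] -> 13 lines: ajhfm klchi swq dox ruhr hla gvcq wju cugid nnnr vgw ewi lyl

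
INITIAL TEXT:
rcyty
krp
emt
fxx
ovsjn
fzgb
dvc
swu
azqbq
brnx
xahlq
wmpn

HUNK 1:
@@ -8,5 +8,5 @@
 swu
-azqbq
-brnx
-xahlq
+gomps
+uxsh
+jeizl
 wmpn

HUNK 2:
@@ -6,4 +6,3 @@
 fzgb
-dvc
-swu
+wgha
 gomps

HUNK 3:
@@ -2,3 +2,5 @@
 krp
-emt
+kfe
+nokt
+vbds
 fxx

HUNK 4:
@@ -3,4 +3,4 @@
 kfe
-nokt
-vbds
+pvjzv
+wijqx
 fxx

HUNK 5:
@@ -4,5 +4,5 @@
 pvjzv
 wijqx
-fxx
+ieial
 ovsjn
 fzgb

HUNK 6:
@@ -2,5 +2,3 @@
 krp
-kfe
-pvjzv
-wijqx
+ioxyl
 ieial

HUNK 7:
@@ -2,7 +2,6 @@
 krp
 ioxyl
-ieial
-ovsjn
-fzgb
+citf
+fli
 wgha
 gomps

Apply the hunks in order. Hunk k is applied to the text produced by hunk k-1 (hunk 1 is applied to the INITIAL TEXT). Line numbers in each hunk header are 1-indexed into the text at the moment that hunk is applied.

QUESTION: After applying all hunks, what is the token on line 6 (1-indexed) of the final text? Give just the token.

Hunk 1: at line 8 remove [azqbq,brnx,xahlq] add [gomps,uxsh,jeizl] -> 12 lines: rcyty krp emt fxx ovsjn fzgb dvc swu gomps uxsh jeizl wmpn
Hunk 2: at line 6 remove [dvc,swu] add [wgha] -> 11 lines: rcyty krp emt fxx ovsjn fzgb wgha gomps uxsh jeizl wmpn
Hunk 3: at line 2 remove [emt] add [kfe,nokt,vbds] -> 13 lines: rcyty krp kfe nokt vbds fxx ovsjn fzgb wgha gomps uxsh jeizl wmpn
Hunk 4: at line 3 remove [nokt,vbds] add [pvjzv,wijqx] -> 13 lines: rcyty krp kfe pvjzv wijqx fxx ovsjn fzgb wgha gomps uxsh jeizl wmpn
Hunk 5: at line 4 remove [fxx] add [ieial] -> 13 lines: rcyty krp kfe pvjzv wijqx ieial ovsjn fzgb wgha gomps uxsh jeizl wmpn
Hunk 6: at line 2 remove [kfe,pvjzv,wijqx] add [ioxyl] -> 11 lines: rcyty krp ioxyl ieial ovsjn fzgb wgha gomps uxsh jeizl wmpn
Hunk 7: at line 2 remove [ieial,ovsjn,fzgb] add [citf,fli] -> 10 lines: rcyty krp ioxyl citf fli wgha gomps uxsh jeizl wmpn
Final line 6: wgha

Answer: wgha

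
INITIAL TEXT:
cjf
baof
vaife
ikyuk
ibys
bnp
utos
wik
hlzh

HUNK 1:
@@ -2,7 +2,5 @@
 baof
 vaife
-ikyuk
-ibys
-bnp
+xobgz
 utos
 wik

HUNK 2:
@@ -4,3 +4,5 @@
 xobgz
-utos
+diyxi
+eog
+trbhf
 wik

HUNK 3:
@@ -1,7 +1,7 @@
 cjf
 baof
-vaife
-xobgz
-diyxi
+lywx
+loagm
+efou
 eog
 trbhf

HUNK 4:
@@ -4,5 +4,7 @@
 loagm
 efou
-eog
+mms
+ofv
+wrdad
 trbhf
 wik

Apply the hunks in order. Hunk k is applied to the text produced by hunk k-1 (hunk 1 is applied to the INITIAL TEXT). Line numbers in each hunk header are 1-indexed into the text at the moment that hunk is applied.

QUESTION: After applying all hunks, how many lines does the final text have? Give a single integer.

Answer: 11

Derivation:
Hunk 1: at line 2 remove [ikyuk,ibys,bnp] add [xobgz] -> 7 lines: cjf baof vaife xobgz utos wik hlzh
Hunk 2: at line 4 remove [utos] add [diyxi,eog,trbhf] -> 9 lines: cjf baof vaife xobgz diyxi eog trbhf wik hlzh
Hunk 3: at line 1 remove [vaife,xobgz,diyxi] add [lywx,loagm,efou] -> 9 lines: cjf baof lywx loagm efou eog trbhf wik hlzh
Hunk 4: at line 4 remove [eog] add [mms,ofv,wrdad] -> 11 lines: cjf baof lywx loagm efou mms ofv wrdad trbhf wik hlzh
Final line count: 11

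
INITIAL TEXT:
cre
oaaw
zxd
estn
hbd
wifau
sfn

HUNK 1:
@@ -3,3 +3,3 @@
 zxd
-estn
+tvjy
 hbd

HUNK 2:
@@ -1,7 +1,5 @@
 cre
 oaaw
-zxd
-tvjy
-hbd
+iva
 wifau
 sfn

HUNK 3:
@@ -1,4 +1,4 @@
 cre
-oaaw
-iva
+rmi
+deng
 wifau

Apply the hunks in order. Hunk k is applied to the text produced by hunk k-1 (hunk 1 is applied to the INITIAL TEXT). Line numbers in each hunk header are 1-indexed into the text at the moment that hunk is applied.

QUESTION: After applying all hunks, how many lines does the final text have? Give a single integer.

Hunk 1: at line 3 remove [estn] add [tvjy] -> 7 lines: cre oaaw zxd tvjy hbd wifau sfn
Hunk 2: at line 1 remove [zxd,tvjy,hbd] add [iva] -> 5 lines: cre oaaw iva wifau sfn
Hunk 3: at line 1 remove [oaaw,iva] add [rmi,deng] -> 5 lines: cre rmi deng wifau sfn
Final line count: 5

Answer: 5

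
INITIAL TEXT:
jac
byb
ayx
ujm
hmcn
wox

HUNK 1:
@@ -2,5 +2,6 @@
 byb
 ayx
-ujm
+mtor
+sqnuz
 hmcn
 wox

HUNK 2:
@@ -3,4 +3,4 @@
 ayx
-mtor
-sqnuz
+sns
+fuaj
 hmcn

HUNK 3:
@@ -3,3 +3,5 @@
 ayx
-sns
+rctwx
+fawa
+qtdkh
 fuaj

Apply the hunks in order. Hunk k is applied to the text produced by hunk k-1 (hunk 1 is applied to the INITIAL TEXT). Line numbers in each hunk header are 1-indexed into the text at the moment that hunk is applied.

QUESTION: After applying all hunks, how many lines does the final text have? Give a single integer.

Answer: 9

Derivation:
Hunk 1: at line 2 remove [ujm] add [mtor,sqnuz] -> 7 lines: jac byb ayx mtor sqnuz hmcn wox
Hunk 2: at line 3 remove [mtor,sqnuz] add [sns,fuaj] -> 7 lines: jac byb ayx sns fuaj hmcn wox
Hunk 3: at line 3 remove [sns] add [rctwx,fawa,qtdkh] -> 9 lines: jac byb ayx rctwx fawa qtdkh fuaj hmcn wox
Final line count: 9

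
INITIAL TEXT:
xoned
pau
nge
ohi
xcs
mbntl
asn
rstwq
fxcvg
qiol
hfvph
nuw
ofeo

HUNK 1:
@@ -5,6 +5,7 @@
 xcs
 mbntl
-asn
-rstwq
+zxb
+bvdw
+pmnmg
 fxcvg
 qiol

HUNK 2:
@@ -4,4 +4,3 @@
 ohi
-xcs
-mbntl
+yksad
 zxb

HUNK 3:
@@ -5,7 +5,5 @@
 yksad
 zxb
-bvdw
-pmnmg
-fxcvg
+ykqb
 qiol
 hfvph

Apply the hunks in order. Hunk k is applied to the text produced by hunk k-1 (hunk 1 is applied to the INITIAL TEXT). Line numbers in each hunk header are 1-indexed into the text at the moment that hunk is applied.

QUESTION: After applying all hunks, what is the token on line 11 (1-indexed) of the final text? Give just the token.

Answer: ofeo

Derivation:
Hunk 1: at line 5 remove [asn,rstwq] add [zxb,bvdw,pmnmg] -> 14 lines: xoned pau nge ohi xcs mbntl zxb bvdw pmnmg fxcvg qiol hfvph nuw ofeo
Hunk 2: at line 4 remove [xcs,mbntl] add [yksad] -> 13 lines: xoned pau nge ohi yksad zxb bvdw pmnmg fxcvg qiol hfvph nuw ofeo
Hunk 3: at line 5 remove [bvdw,pmnmg,fxcvg] add [ykqb] -> 11 lines: xoned pau nge ohi yksad zxb ykqb qiol hfvph nuw ofeo
Final line 11: ofeo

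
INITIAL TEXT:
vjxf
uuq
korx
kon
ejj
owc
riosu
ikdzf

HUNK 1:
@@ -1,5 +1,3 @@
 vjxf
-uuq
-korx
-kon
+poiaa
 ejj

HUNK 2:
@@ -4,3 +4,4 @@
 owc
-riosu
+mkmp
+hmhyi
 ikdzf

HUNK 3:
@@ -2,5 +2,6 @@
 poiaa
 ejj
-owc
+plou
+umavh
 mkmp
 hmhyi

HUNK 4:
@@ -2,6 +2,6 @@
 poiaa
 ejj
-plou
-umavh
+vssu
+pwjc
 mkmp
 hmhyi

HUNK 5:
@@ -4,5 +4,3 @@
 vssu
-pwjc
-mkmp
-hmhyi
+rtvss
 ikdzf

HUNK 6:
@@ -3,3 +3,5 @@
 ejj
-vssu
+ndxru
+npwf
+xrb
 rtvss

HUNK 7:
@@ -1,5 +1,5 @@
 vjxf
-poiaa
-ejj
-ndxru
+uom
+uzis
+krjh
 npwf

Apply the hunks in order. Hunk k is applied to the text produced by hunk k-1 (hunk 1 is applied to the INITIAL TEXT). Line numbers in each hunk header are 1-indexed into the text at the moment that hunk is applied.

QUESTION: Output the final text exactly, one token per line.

Answer: vjxf
uom
uzis
krjh
npwf
xrb
rtvss
ikdzf

Derivation:
Hunk 1: at line 1 remove [uuq,korx,kon] add [poiaa] -> 6 lines: vjxf poiaa ejj owc riosu ikdzf
Hunk 2: at line 4 remove [riosu] add [mkmp,hmhyi] -> 7 lines: vjxf poiaa ejj owc mkmp hmhyi ikdzf
Hunk 3: at line 2 remove [owc] add [plou,umavh] -> 8 lines: vjxf poiaa ejj plou umavh mkmp hmhyi ikdzf
Hunk 4: at line 2 remove [plou,umavh] add [vssu,pwjc] -> 8 lines: vjxf poiaa ejj vssu pwjc mkmp hmhyi ikdzf
Hunk 5: at line 4 remove [pwjc,mkmp,hmhyi] add [rtvss] -> 6 lines: vjxf poiaa ejj vssu rtvss ikdzf
Hunk 6: at line 3 remove [vssu] add [ndxru,npwf,xrb] -> 8 lines: vjxf poiaa ejj ndxru npwf xrb rtvss ikdzf
Hunk 7: at line 1 remove [poiaa,ejj,ndxru] add [uom,uzis,krjh] -> 8 lines: vjxf uom uzis krjh npwf xrb rtvss ikdzf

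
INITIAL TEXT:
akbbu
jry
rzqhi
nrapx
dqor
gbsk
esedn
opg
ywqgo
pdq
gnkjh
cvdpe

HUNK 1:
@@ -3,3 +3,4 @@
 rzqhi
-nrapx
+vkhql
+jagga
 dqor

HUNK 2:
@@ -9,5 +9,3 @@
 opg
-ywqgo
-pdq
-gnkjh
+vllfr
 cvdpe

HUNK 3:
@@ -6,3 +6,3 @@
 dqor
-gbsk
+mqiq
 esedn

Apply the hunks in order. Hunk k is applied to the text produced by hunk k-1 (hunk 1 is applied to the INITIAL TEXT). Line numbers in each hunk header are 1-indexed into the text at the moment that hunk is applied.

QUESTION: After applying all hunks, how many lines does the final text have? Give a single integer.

Hunk 1: at line 3 remove [nrapx] add [vkhql,jagga] -> 13 lines: akbbu jry rzqhi vkhql jagga dqor gbsk esedn opg ywqgo pdq gnkjh cvdpe
Hunk 2: at line 9 remove [ywqgo,pdq,gnkjh] add [vllfr] -> 11 lines: akbbu jry rzqhi vkhql jagga dqor gbsk esedn opg vllfr cvdpe
Hunk 3: at line 6 remove [gbsk] add [mqiq] -> 11 lines: akbbu jry rzqhi vkhql jagga dqor mqiq esedn opg vllfr cvdpe
Final line count: 11

Answer: 11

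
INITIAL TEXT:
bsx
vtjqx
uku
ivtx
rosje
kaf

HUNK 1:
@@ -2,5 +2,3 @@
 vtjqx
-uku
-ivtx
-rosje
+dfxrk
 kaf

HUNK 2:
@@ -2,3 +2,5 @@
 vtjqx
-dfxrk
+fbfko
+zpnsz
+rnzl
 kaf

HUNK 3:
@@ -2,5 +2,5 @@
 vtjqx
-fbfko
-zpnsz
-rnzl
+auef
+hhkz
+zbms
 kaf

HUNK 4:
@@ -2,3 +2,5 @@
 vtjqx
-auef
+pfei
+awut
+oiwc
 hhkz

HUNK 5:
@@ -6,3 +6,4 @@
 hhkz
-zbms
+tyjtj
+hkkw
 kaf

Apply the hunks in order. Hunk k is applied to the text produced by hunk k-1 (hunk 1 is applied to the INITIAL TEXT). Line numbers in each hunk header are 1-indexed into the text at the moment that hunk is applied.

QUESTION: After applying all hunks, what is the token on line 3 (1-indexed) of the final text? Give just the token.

Hunk 1: at line 2 remove [uku,ivtx,rosje] add [dfxrk] -> 4 lines: bsx vtjqx dfxrk kaf
Hunk 2: at line 2 remove [dfxrk] add [fbfko,zpnsz,rnzl] -> 6 lines: bsx vtjqx fbfko zpnsz rnzl kaf
Hunk 3: at line 2 remove [fbfko,zpnsz,rnzl] add [auef,hhkz,zbms] -> 6 lines: bsx vtjqx auef hhkz zbms kaf
Hunk 4: at line 2 remove [auef] add [pfei,awut,oiwc] -> 8 lines: bsx vtjqx pfei awut oiwc hhkz zbms kaf
Hunk 5: at line 6 remove [zbms] add [tyjtj,hkkw] -> 9 lines: bsx vtjqx pfei awut oiwc hhkz tyjtj hkkw kaf
Final line 3: pfei

Answer: pfei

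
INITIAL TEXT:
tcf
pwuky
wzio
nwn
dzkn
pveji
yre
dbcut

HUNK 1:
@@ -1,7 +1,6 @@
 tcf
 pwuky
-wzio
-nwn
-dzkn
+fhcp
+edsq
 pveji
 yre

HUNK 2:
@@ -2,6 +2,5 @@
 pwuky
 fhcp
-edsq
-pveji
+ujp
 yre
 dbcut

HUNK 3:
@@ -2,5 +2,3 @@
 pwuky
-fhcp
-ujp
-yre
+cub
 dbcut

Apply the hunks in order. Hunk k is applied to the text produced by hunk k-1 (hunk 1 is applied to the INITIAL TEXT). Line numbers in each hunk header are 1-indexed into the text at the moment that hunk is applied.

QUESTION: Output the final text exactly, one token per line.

Hunk 1: at line 1 remove [wzio,nwn,dzkn] add [fhcp,edsq] -> 7 lines: tcf pwuky fhcp edsq pveji yre dbcut
Hunk 2: at line 2 remove [edsq,pveji] add [ujp] -> 6 lines: tcf pwuky fhcp ujp yre dbcut
Hunk 3: at line 2 remove [fhcp,ujp,yre] add [cub] -> 4 lines: tcf pwuky cub dbcut

Answer: tcf
pwuky
cub
dbcut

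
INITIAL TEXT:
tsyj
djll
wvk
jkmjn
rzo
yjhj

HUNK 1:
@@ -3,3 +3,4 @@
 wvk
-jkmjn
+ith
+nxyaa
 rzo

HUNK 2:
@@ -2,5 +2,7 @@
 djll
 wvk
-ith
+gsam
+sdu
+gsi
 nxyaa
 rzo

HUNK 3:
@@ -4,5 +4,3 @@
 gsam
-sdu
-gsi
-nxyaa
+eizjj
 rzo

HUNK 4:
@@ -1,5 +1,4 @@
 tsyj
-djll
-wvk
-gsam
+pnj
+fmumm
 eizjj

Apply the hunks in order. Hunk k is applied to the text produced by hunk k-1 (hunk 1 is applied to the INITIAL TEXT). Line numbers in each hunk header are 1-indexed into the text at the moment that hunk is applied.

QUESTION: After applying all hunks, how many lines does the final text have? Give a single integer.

Answer: 6

Derivation:
Hunk 1: at line 3 remove [jkmjn] add [ith,nxyaa] -> 7 lines: tsyj djll wvk ith nxyaa rzo yjhj
Hunk 2: at line 2 remove [ith] add [gsam,sdu,gsi] -> 9 lines: tsyj djll wvk gsam sdu gsi nxyaa rzo yjhj
Hunk 3: at line 4 remove [sdu,gsi,nxyaa] add [eizjj] -> 7 lines: tsyj djll wvk gsam eizjj rzo yjhj
Hunk 4: at line 1 remove [djll,wvk,gsam] add [pnj,fmumm] -> 6 lines: tsyj pnj fmumm eizjj rzo yjhj
Final line count: 6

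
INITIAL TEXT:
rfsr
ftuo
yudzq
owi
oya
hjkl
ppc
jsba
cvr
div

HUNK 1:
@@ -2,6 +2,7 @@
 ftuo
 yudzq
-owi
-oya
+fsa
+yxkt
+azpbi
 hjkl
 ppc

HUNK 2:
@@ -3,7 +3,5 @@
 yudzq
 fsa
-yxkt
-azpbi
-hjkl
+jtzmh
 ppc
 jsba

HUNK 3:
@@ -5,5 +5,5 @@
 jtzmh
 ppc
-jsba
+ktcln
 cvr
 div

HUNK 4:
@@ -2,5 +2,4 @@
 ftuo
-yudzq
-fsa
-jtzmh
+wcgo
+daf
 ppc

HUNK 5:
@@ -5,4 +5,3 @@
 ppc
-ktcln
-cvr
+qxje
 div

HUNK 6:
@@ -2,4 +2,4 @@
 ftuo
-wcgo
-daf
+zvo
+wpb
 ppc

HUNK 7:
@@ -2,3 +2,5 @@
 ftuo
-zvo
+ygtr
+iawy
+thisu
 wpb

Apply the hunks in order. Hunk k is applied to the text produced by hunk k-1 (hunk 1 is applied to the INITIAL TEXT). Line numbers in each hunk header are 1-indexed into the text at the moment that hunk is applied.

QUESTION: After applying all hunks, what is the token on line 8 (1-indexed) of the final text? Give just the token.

Answer: qxje

Derivation:
Hunk 1: at line 2 remove [owi,oya] add [fsa,yxkt,azpbi] -> 11 lines: rfsr ftuo yudzq fsa yxkt azpbi hjkl ppc jsba cvr div
Hunk 2: at line 3 remove [yxkt,azpbi,hjkl] add [jtzmh] -> 9 lines: rfsr ftuo yudzq fsa jtzmh ppc jsba cvr div
Hunk 3: at line 5 remove [jsba] add [ktcln] -> 9 lines: rfsr ftuo yudzq fsa jtzmh ppc ktcln cvr div
Hunk 4: at line 2 remove [yudzq,fsa,jtzmh] add [wcgo,daf] -> 8 lines: rfsr ftuo wcgo daf ppc ktcln cvr div
Hunk 5: at line 5 remove [ktcln,cvr] add [qxje] -> 7 lines: rfsr ftuo wcgo daf ppc qxje div
Hunk 6: at line 2 remove [wcgo,daf] add [zvo,wpb] -> 7 lines: rfsr ftuo zvo wpb ppc qxje div
Hunk 7: at line 2 remove [zvo] add [ygtr,iawy,thisu] -> 9 lines: rfsr ftuo ygtr iawy thisu wpb ppc qxje div
Final line 8: qxje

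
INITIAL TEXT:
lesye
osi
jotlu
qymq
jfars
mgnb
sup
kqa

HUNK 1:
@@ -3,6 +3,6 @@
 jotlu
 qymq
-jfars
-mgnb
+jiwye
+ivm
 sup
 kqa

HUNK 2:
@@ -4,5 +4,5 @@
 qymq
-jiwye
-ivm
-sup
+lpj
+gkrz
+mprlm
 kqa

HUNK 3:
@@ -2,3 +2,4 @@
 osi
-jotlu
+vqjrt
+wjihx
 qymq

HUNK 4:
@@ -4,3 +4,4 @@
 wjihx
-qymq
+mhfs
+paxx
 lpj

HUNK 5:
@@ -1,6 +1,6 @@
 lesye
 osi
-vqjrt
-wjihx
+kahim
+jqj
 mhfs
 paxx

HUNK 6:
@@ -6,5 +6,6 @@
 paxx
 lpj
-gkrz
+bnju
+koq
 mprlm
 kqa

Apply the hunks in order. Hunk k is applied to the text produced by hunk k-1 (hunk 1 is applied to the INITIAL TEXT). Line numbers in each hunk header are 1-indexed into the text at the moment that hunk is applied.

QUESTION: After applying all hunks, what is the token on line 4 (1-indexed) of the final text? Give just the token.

Answer: jqj

Derivation:
Hunk 1: at line 3 remove [jfars,mgnb] add [jiwye,ivm] -> 8 lines: lesye osi jotlu qymq jiwye ivm sup kqa
Hunk 2: at line 4 remove [jiwye,ivm,sup] add [lpj,gkrz,mprlm] -> 8 lines: lesye osi jotlu qymq lpj gkrz mprlm kqa
Hunk 3: at line 2 remove [jotlu] add [vqjrt,wjihx] -> 9 lines: lesye osi vqjrt wjihx qymq lpj gkrz mprlm kqa
Hunk 4: at line 4 remove [qymq] add [mhfs,paxx] -> 10 lines: lesye osi vqjrt wjihx mhfs paxx lpj gkrz mprlm kqa
Hunk 5: at line 1 remove [vqjrt,wjihx] add [kahim,jqj] -> 10 lines: lesye osi kahim jqj mhfs paxx lpj gkrz mprlm kqa
Hunk 6: at line 6 remove [gkrz] add [bnju,koq] -> 11 lines: lesye osi kahim jqj mhfs paxx lpj bnju koq mprlm kqa
Final line 4: jqj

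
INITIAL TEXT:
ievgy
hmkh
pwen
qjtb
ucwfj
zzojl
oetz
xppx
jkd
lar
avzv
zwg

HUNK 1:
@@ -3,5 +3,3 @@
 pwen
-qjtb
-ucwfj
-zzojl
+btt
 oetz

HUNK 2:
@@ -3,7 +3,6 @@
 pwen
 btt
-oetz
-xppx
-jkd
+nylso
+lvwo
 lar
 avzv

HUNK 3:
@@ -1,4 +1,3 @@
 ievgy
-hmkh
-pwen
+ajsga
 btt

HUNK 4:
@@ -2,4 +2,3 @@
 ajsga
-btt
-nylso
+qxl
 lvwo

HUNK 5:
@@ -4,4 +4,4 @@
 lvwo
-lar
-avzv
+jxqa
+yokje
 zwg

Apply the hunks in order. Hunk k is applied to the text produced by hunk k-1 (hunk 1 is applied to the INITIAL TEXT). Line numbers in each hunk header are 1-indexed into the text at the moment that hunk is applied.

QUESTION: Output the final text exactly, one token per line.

Answer: ievgy
ajsga
qxl
lvwo
jxqa
yokje
zwg

Derivation:
Hunk 1: at line 3 remove [qjtb,ucwfj,zzojl] add [btt] -> 10 lines: ievgy hmkh pwen btt oetz xppx jkd lar avzv zwg
Hunk 2: at line 3 remove [oetz,xppx,jkd] add [nylso,lvwo] -> 9 lines: ievgy hmkh pwen btt nylso lvwo lar avzv zwg
Hunk 3: at line 1 remove [hmkh,pwen] add [ajsga] -> 8 lines: ievgy ajsga btt nylso lvwo lar avzv zwg
Hunk 4: at line 2 remove [btt,nylso] add [qxl] -> 7 lines: ievgy ajsga qxl lvwo lar avzv zwg
Hunk 5: at line 4 remove [lar,avzv] add [jxqa,yokje] -> 7 lines: ievgy ajsga qxl lvwo jxqa yokje zwg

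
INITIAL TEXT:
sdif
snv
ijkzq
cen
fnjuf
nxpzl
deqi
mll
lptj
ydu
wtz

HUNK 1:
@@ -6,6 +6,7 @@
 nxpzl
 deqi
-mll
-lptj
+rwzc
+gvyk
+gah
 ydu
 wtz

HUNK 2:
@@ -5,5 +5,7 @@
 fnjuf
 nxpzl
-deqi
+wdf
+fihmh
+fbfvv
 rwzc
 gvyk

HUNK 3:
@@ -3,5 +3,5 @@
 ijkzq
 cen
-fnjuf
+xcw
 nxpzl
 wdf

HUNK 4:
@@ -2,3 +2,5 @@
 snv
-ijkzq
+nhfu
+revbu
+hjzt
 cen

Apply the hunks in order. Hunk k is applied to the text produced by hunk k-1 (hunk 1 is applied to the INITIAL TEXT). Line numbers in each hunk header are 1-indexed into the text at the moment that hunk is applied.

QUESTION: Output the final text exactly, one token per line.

Hunk 1: at line 6 remove [mll,lptj] add [rwzc,gvyk,gah] -> 12 lines: sdif snv ijkzq cen fnjuf nxpzl deqi rwzc gvyk gah ydu wtz
Hunk 2: at line 5 remove [deqi] add [wdf,fihmh,fbfvv] -> 14 lines: sdif snv ijkzq cen fnjuf nxpzl wdf fihmh fbfvv rwzc gvyk gah ydu wtz
Hunk 3: at line 3 remove [fnjuf] add [xcw] -> 14 lines: sdif snv ijkzq cen xcw nxpzl wdf fihmh fbfvv rwzc gvyk gah ydu wtz
Hunk 4: at line 2 remove [ijkzq] add [nhfu,revbu,hjzt] -> 16 lines: sdif snv nhfu revbu hjzt cen xcw nxpzl wdf fihmh fbfvv rwzc gvyk gah ydu wtz

Answer: sdif
snv
nhfu
revbu
hjzt
cen
xcw
nxpzl
wdf
fihmh
fbfvv
rwzc
gvyk
gah
ydu
wtz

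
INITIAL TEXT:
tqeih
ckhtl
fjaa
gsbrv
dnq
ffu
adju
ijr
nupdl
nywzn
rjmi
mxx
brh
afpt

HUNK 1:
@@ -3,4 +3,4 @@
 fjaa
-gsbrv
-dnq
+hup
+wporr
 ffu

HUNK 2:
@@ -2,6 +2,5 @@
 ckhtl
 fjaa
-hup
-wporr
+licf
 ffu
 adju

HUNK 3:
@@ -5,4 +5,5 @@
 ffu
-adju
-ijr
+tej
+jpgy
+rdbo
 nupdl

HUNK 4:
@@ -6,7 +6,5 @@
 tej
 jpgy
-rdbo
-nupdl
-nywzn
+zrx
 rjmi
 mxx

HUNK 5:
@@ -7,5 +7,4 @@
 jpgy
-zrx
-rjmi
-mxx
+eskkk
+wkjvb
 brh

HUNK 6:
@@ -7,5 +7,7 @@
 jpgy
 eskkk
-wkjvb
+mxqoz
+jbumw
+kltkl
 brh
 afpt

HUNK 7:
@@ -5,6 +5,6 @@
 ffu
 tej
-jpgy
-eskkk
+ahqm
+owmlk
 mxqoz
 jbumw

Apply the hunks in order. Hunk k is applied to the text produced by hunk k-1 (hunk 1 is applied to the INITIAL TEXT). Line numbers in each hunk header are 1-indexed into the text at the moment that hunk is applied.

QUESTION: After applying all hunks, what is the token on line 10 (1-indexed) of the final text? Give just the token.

Answer: jbumw

Derivation:
Hunk 1: at line 3 remove [gsbrv,dnq] add [hup,wporr] -> 14 lines: tqeih ckhtl fjaa hup wporr ffu adju ijr nupdl nywzn rjmi mxx brh afpt
Hunk 2: at line 2 remove [hup,wporr] add [licf] -> 13 lines: tqeih ckhtl fjaa licf ffu adju ijr nupdl nywzn rjmi mxx brh afpt
Hunk 3: at line 5 remove [adju,ijr] add [tej,jpgy,rdbo] -> 14 lines: tqeih ckhtl fjaa licf ffu tej jpgy rdbo nupdl nywzn rjmi mxx brh afpt
Hunk 4: at line 6 remove [rdbo,nupdl,nywzn] add [zrx] -> 12 lines: tqeih ckhtl fjaa licf ffu tej jpgy zrx rjmi mxx brh afpt
Hunk 5: at line 7 remove [zrx,rjmi,mxx] add [eskkk,wkjvb] -> 11 lines: tqeih ckhtl fjaa licf ffu tej jpgy eskkk wkjvb brh afpt
Hunk 6: at line 7 remove [wkjvb] add [mxqoz,jbumw,kltkl] -> 13 lines: tqeih ckhtl fjaa licf ffu tej jpgy eskkk mxqoz jbumw kltkl brh afpt
Hunk 7: at line 5 remove [jpgy,eskkk] add [ahqm,owmlk] -> 13 lines: tqeih ckhtl fjaa licf ffu tej ahqm owmlk mxqoz jbumw kltkl brh afpt
Final line 10: jbumw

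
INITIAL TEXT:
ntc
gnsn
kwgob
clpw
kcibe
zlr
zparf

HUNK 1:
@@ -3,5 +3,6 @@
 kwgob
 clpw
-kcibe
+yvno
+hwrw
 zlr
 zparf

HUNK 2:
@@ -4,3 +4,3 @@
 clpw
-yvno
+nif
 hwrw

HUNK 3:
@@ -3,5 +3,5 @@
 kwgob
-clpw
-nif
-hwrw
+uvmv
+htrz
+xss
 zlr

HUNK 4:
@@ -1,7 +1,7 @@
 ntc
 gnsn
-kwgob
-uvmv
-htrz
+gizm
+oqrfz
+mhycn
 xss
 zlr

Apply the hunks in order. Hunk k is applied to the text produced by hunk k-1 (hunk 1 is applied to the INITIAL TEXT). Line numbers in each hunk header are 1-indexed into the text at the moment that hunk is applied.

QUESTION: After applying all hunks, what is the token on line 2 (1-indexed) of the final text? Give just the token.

Answer: gnsn

Derivation:
Hunk 1: at line 3 remove [kcibe] add [yvno,hwrw] -> 8 lines: ntc gnsn kwgob clpw yvno hwrw zlr zparf
Hunk 2: at line 4 remove [yvno] add [nif] -> 8 lines: ntc gnsn kwgob clpw nif hwrw zlr zparf
Hunk 3: at line 3 remove [clpw,nif,hwrw] add [uvmv,htrz,xss] -> 8 lines: ntc gnsn kwgob uvmv htrz xss zlr zparf
Hunk 4: at line 1 remove [kwgob,uvmv,htrz] add [gizm,oqrfz,mhycn] -> 8 lines: ntc gnsn gizm oqrfz mhycn xss zlr zparf
Final line 2: gnsn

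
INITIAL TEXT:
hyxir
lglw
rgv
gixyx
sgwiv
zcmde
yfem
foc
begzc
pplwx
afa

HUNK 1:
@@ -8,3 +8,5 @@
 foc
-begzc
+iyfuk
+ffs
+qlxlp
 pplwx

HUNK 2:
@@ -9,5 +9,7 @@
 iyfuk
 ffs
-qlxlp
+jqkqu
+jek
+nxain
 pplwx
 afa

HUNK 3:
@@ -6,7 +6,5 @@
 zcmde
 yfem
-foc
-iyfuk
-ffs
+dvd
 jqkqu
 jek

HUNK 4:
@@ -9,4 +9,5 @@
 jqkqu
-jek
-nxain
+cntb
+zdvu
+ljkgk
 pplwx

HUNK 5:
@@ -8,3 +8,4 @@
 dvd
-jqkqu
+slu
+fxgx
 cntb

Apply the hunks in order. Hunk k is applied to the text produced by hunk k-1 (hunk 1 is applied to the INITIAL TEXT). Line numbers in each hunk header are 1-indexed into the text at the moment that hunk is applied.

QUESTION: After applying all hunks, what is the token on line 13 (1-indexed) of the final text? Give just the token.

Answer: ljkgk

Derivation:
Hunk 1: at line 8 remove [begzc] add [iyfuk,ffs,qlxlp] -> 13 lines: hyxir lglw rgv gixyx sgwiv zcmde yfem foc iyfuk ffs qlxlp pplwx afa
Hunk 2: at line 9 remove [qlxlp] add [jqkqu,jek,nxain] -> 15 lines: hyxir lglw rgv gixyx sgwiv zcmde yfem foc iyfuk ffs jqkqu jek nxain pplwx afa
Hunk 3: at line 6 remove [foc,iyfuk,ffs] add [dvd] -> 13 lines: hyxir lglw rgv gixyx sgwiv zcmde yfem dvd jqkqu jek nxain pplwx afa
Hunk 4: at line 9 remove [jek,nxain] add [cntb,zdvu,ljkgk] -> 14 lines: hyxir lglw rgv gixyx sgwiv zcmde yfem dvd jqkqu cntb zdvu ljkgk pplwx afa
Hunk 5: at line 8 remove [jqkqu] add [slu,fxgx] -> 15 lines: hyxir lglw rgv gixyx sgwiv zcmde yfem dvd slu fxgx cntb zdvu ljkgk pplwx afa
Final line 13: ljkgk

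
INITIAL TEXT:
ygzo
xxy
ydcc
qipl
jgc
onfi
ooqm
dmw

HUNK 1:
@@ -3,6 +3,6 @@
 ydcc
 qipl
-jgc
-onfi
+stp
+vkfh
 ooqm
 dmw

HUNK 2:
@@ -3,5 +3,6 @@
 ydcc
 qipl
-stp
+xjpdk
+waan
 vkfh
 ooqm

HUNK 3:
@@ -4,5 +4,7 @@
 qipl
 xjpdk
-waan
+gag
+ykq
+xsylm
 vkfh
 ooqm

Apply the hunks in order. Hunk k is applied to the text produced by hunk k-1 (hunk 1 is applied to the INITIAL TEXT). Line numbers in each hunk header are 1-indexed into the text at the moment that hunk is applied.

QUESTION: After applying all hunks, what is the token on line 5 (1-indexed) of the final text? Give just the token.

Answer: xjpdk

Derivation:
Hunk 1: at line 3 remove [jgc,onfi] add [stp,vkfh] -> 8 lines: ygzo xxy ydcc qipl stp vkfh ooqm dmw
Hunk 2: at line 3 remove [stp] add [xjpdk,waan] -> 9 lines: ygzo xxy ydcc qipl xjpdk waan vkfh ooqm dmw
Hunk 3: at line 4 remove [waan] add [gag,ykq,xsylm] -> 11 lines: ygzo xxy ydcc qipl xjpdk gag ykq xsylm vkfh ooqm dmw
Final line 5: xjpdk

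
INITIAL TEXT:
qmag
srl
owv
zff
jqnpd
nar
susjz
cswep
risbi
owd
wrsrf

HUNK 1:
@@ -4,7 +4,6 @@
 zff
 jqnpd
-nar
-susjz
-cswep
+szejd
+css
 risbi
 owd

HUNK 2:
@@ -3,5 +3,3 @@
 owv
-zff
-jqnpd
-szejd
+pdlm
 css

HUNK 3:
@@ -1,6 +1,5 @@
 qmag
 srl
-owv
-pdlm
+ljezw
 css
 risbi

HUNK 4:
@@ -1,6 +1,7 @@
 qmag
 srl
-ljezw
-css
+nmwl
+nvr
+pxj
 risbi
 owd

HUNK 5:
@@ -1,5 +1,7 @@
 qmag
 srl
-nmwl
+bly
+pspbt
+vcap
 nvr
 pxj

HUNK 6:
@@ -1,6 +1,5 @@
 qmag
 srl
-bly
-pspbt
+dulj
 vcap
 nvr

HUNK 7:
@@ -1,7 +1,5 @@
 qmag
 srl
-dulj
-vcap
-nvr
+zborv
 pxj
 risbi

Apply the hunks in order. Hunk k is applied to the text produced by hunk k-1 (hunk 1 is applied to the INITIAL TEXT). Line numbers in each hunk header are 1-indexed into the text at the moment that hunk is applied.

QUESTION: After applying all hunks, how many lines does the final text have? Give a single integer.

Answer: 7

Derivation:
Hunk 1: at line 4 remove [nar,susjz,cswep] add [szejd,css] -> 10 lines: qmag srl owv zff jqnpd szejd css risbi owd wrsrf
Hunk 2: at line 3 remove [zff,jqnpd,szejd] add [pdlm] -> 8 lines: qmag srl owv pdlm css risbi owd wrsrf
Hunk 3: at line 1 remove [owv,pdlm] add [ljezw] -> 7 lines: qmag srl ljezw css risbi owd wrsrf
Hunk 4: at line 1 remove [ljezw,css] add [nmwl,nvr,pxj] -> 8 lines: qmag srl nmwl nvr pxj risbi owd wrsrf
Hunk 5: at line 1 remove [nmwl] add [bly,pspbt,vcap] -> 10 lines: qmag srl bly pspbt vcap nvr pxj risbi owd wrsrf
Hunk 6: at line 1 remove [bly,pspbt] add [dulj] -> 9 lines: qmag srl dulj vcap nvr pxj risbi owd wrsrf
Hunk 7: at line 1 remove [dulj,vcap,nvr] add [zborv] -> 7 lines: qmag srl zborv pxj risbi owd wrsrf
Final line count: 7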